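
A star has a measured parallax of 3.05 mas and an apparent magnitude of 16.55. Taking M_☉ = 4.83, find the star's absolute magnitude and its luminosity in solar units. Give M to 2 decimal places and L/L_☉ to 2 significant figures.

d = 1/p = 1000/3.05 mas = 327.9 pc
M = m − 5 log₁₀ d + 5 = 16.55 − 5·2.5157 + 5 = 8.971
M − M_☉ = 8.971 − 4.83 = 4.141
L/L_☉ = 10^(−0.4 × 4.141) = 0.02205

M ≈ 8.97; L/L_☉ ≈ 0.022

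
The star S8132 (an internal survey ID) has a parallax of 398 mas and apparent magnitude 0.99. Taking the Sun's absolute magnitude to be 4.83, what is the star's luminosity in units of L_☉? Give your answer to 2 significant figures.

L/L_☉ ≈ 2.2

d = 1/p = 1000/398 mas = 2.513 pc
M = m − 5 log₁₀ d + 5 = 0.99 − 5·0.4001 + 5 = 3.989
M − M_☉ = 3.989 − 4.83 = -0.841
L/L_☉ = 10^(−0.4 × -0.841) = 2.169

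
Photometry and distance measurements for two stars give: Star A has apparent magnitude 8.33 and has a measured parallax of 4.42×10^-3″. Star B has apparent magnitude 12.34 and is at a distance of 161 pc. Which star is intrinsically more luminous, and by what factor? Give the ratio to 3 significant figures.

Star A is more luminous, by a factor of 79.3.

Star A: d = 1/p = 1/4.42×10^-3″ = 226.2 pc
Star A: M = m − 5 log₁₀ d + 5 = 8.33 − 5·2.3546 + 5 = 1.557
Star B: M = m − 5 log₁₀ d + 5 = 12.34 − 5·2.2068 + 5 = 6.306
ΔM = M_A − M_B = 1.557 − (6.306) = -4.749; smaller M is more luminous → Star A.
L ratio = 10^(0.4 |ΔM|) = 10^1.900 = 79.34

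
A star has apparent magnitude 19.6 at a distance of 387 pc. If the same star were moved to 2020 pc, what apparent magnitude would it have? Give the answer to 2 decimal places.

m ≈ 23.19

Flux ∝ 1/d², so Δm = 5 log₁₀(d₂/d₁) = 5 log₁₀(2020/387) = 3.588
m₂ = m₁ + Δm = 19.6 + (3.588) = 23.188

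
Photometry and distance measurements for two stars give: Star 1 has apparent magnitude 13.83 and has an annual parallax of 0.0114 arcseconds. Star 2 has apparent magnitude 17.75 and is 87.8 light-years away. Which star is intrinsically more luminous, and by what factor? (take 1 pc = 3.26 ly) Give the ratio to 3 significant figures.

Star 1: d = 1/p = 1/0.0114″ = 87.72 pc
Star 1: M = m − 5 log₁₀ d + 5 = 13.83 − 5·1.9431 + 5 = 9.115
Star 2: d = 87.8 ly / 3.26 = 26.93 pc
Star 2: M = m − 5 log₁₀ d + 5 = 17.75 − 5·1.4303 + 5 = 15.599
ΔM = M_1 − M_2 = 9.115 − (15.599) = -6.484; smaller M is more luminous → Star 1.
L ratio = 10^(0.4 |ΔM|) = 10^2.594 = 392.3

Star 1 is more luminous, by a factor of 392.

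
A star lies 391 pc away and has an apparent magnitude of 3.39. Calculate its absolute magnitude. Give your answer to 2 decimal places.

5 log₁₀(d/10 pc) = 5 log₁₀(391.0) − 5 = 7.961
M = m − 5 log₁₀(d/10) = 3.39 − 7.961 = -4.571

M ≈ -4.57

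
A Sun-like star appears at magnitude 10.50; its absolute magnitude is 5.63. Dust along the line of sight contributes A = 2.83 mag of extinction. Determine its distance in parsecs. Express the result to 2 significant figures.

m − M = 5 log₁₀(d/10 pc) + A  ⇒  10.50 − (5.63) − 2.83 = 5 log₁₀(d/10)
2.040 = 5 log₁₀(d/10)
log₁₀ d = (m − M − A)/5 + 1 = 1.4080
d = 10^1.4080 = 25.59 pc

d ≈ 26 pc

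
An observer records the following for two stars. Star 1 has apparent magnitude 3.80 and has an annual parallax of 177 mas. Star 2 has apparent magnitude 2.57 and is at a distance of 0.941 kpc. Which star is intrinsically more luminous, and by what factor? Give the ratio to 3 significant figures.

Star 2 is more luminous, by a factor of 86100.

Star 1: p = 177 mas = 0.177″ → d = 1/p = 5.650 pc
Star 1: M = m − 5 log₁₀ d + 5 = 3.80 − 5·0.7520 + 5 = 5.040
Star 2: d = 0.941 kpc = 941.0 pc
Star 2: M = m − 5 log₁₀ d + 5 = 2.57 − 5·2.9736 + 5 = -7.298
ΔM = M_1 − M_2 = 5.040 − (-7.298) = 12.338; smaller M is more luminous → Star 2.
L ratio = 10^(0.4 |ΔM|) = 10^4.935 = 86120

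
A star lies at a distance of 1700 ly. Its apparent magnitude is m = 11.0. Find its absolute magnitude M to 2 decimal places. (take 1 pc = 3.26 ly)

M ≈ 2.41

d = 1700 ly / 3.26 = 521.5 pc
5 log₁₀(d/10 pc) = 5 log₁₀(521.5) − 5 = 8.586
M = m − 5 log₁₀(d/10) = 11.0 − 8.586 = 2.414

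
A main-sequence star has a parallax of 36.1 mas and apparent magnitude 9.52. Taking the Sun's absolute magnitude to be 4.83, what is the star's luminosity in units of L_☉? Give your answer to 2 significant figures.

L/L_☉ ≈ 0.10

d = 1/p = 1000/36.1 mas = 27.70 pc
M = m − 5 log₁₀ d + 5 = 9.52 − 5·1.4425 + 5 = 7.308
M − M_☉ = 7.308 − 4.83 = 2.478
L/L_☉ = 10^(−0.4 × 2.478) = 0.1021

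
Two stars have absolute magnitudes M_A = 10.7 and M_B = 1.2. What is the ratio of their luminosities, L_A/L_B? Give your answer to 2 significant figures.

L_A/L_B ≈ 1.6×10^-4

ΔM = M_A − M_B = 9.5
L_A/L_B = 10^(−0.4 ΔM) = 10^-3.800 = 1.585×10^-4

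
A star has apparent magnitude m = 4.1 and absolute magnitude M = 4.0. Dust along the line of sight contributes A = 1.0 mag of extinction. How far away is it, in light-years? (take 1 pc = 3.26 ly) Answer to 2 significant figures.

m − M = 5 log₁₀(d/10 pc) + A  ⇒  4.1 − (4.0) − 1.0 = 5 log₁₀(d/10)
-0.900 = 5 log₁₀(d/10)
log₁₀ d = (m − M − A)/5 + 1 = 0.8200
d = 10^0.8200 = 6.607 pc
= 21.54 ly

d ≈ 22 ly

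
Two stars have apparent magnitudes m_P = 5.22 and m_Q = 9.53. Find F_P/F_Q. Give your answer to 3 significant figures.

F_P/F_Q ≈ 53.0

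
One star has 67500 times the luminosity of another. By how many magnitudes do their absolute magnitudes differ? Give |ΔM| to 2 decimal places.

|ΔM| ≈ 12.07

Pogson: ΔM = −2.5 log₁₀(ratio) = −2.5 log₁₀(67500) = −2.5 × 4.8293 = -12.073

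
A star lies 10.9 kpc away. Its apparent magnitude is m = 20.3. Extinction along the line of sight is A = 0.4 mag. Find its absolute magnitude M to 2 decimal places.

d = 10.9 kpc = 10900 pc
5 log₁₀(d/10 pc) = 5 log₁₀(10900) − 5 = 15.187
M = m − 5 log₁₀(d/10) − A = 20.3 − 15.187 − 0.4 = 4.713

M ≈ 4.71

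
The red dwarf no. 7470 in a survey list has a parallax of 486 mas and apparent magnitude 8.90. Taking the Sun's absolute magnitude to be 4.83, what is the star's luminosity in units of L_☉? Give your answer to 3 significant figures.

L/L_☉ ≈ 9.97×10^-4

d = 1/p = 1000/486 mas = 2.058 pc
M = m − 5 log₁₀ d + 5 = 8.90 − 5·0.3134 + 5 = 12.333
M − M_☉ = 12.333 − 4.83 = 7.503
L/L_☉ = 10^(−0.4 × 7.503) = 9.971×10^-4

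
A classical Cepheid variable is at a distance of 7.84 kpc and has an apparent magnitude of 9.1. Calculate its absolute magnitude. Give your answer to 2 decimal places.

d = 7.84 kpc = 7840 pc
5 log₁₀(d/10 pc) = 5 log₁₀(7840) − 5 = 14.472
M = m − 5 log₁₀(d/10) = 9.1 − 14.472 = -5.372

M ≈ -5.37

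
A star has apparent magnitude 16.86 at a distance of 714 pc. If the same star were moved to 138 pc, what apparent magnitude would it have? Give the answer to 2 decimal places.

Flux ∝ 1/d², so Δm = 5 log₁₀(d₂/d₁) = 5 log₁₀(138/714) = -3.569
m₂ = m₁ + Δm = 16.86 + (-3.569) = 13.291

m ≈ 13.29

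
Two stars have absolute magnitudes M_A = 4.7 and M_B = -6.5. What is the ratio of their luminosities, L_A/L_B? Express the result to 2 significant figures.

L_A/L_B ≈ 3.3×10^-5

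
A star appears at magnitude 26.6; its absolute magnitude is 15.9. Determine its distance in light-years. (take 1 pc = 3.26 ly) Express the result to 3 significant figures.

Distance modulus: m − M = 26.6 − (15.9) = 10.700
m − M = 5 log₁₀ d − 5
log₁₀ d = (m − M)/5 + 1 = 3.1400
d = 10^3.1400 = 1380 pc
= 4500 ly

d ≈ 4500 ly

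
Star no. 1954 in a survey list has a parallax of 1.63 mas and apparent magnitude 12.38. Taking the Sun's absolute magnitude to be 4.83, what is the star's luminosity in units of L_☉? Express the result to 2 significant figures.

d = 1/p = 1000/1.63 mas = 613.5 pc
M = m − 5 log₁₀ d + 5 = 12.38 − 5·2.7878 + 5 = 3.441
M − M_☉ = 3.441 − 4.83 = -1.389
L/L_☉ = 10^(−0.4 × -1.389) = 3.594

L/L_☉ ≈ 3.6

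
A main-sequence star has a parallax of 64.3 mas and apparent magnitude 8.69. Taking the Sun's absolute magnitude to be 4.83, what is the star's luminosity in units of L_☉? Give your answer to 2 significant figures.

L/L_☉ ≈ 0.069

d = 1/p = 1000/64.3 mas = 15.55 pc
M = m − 5 log₁₀ d + 5 = 8.69 − 5·1.1918 + 5 = 7.731
M − M_☉ = 7.731 − 4.83 = 2.901
L/L_☉ = 10^(−0.4 × 2.901) = 0.06912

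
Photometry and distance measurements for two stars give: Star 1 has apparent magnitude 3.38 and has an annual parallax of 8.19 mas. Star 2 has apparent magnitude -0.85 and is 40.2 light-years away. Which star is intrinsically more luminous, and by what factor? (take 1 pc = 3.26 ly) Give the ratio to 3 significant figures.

Star 1 is more luminous, by a factor of 1.99.

Star 1: p = 8.19 mas = 8.19×10^-3″ → d = 1/p = 122.1 pc
Star 1: M = m − 5 log₁₀ d + 5 = 3.38 − 5·2.0867 + 5 = -2.054
Star 2: d = 40.2 ly / 3.26 = 12.33 pc
Star 2: M = m − 5 log₁₀ d + 5 = -0.85 − 5·1.0910 + 5 = -1.305
ΔM = M_1 − M_2 = -2.054 − (-1.305) = -0.749; smaller M is more luminous → Star 1.
L ratio = 10^(0.4 |ΔM|) = 10^0.299 = 1.993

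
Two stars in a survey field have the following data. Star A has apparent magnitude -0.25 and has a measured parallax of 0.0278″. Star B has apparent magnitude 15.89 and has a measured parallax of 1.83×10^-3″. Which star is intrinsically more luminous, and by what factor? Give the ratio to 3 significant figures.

Star A is more luminous, by a factor of 12400.

Star A: d = 1/p = 1/0.0278″ = 35.97 pc
Star A: M = m − 5 log₁₀ d + 5 = -0.25 − 5·1.5560 + 5 = -3.030
Star B: d = 1/p = 1/1.83×10^-3″ = 546.4 pc
Star B: M = m − 5 log₁₀ d + 5 = 15.89 − 5·2.7375 + 5 = 7.202
ΔM = M_A − M_B = -3.030 − (7.202) = -10.232; smaller M is more luminous → Star A.
L ratio = 10^(0.4 |ΔM|) = 10^4.093 = 12380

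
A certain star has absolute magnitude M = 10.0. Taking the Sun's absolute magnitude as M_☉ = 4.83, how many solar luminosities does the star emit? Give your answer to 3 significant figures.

L/L_☉ ≈ 8.55×10^-3

M − M_☉ = 10.0 − 4.83 = 5.170
L/L_☉ = 10^(−0.4 (M − M_☉)) = 10^-2.068 = 8.551×10^-3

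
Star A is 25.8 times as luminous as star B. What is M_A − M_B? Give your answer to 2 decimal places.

M_A − M_B ≈ -3.53

Pogson: ΔM = −2.5 log₁₀(ratio) = −2.5 log₁₀(25.8) = −2.5 × 1.4116 = -3.529
Star A is brighter, so it has the smaller magnitude: the difference is negative.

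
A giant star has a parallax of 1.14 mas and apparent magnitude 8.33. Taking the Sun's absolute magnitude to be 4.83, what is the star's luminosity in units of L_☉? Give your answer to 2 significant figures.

d = 1/p = 1000/1.14 mas = 877.2 pc
M = m − 5 log₁₀ d + 5 = 8.33 − 5·2.9431 + 5 = -1.385
M − M_☉ = -1.385 − 4.83 = -6.215
L/L_☉ = 10^(−0.4 × -6.215) = 306.3

L/L_☉ ≈ 310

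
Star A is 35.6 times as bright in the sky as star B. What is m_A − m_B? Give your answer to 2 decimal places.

Pogson: Δm = −2.5 log₁₀(ratio) = −2.5 log₁₀(35.6) = −2.5 × 1.5514 = -3.879
Star A is brighter, so it has the smaller magnitude: the difference is negative.

m_A − m_B ≈ -3.88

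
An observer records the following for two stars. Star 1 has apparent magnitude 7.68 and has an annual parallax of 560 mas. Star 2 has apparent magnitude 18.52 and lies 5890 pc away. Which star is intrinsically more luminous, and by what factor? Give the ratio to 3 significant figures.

Star 1: p = 560 mas = 0.560″ → d = 1/p = 1.786 pc
Star 1: M = m − 5 log₁₀ d + 5 = 7.68 − 5·0.2518 + 5 = 11.421
Star 2: M = m − 5 log₁₀ d + 5 = 18.52 − 5·3.7701 + 5 = 4.669
ΔM = M_1 − M_2 = 11.421 − (4.669) = 6.752; smaller M is more luminous → Star 2.
L ratio = 10^(0.4 |ΔM|) = 10^2.701 = 501.9

Star 2 is more luminous, by a factor of 502.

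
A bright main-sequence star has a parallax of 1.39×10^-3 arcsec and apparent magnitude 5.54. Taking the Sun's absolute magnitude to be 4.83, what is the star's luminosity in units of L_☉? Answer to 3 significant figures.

L/L_☉ ≈ 2690

d = 1/p = 1/1.39×10^-3″ = 719.4 pc
M = m − 5 log₁₀ d + 5 = 5.54 − 5·2.8570 + 5 = -3.745
M − M_☉ = -3.745 − 4.83 = -8.575
L/L_☉ = 10^(−0.4 × -8.575) = 2691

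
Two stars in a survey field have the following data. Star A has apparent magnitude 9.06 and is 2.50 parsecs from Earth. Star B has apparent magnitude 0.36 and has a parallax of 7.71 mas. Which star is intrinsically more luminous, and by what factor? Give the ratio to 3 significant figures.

Star B is more luminous, by a factor of 8.13×10^6.

Star A: M = m − 5 log₁₀ d + 5 = 9.06 − 5·0.3979 + 5 = 12.070
Star B: p = 7.71 mas = 7.71×10^-3″ → d = 1/p = 129.7 pc
Star B: M = m − 5 log₁₀ d + 5 = 0.36 − 5·2.1129 + 5 = -5.205
ΔM = M_A − M_B = 12.070 − (-5.205) = 17.275; smaller M is more luminous → Star B.
L ratio = 10^(0.4 |ΔM|) = 10^6.910 = 8.129×10^6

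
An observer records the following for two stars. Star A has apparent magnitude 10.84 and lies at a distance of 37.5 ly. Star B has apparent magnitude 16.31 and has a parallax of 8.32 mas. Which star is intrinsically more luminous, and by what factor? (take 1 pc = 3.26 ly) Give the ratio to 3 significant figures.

Star A: d = 37.5 ly / 3.26 = 11.50 pc
Star A: M = m − 5 log₁₀ d + 5 = 10.84 − 5·1.0608 + 5 = 10.536
Star B: p = 8.32 mas = 8.32×10^-3″ → d = 1/p = 120.2 pc
Star B: M = m − 5 log₁₀ d + 5 = 16.31 − 5·2.0799 + 5 = 10.911
ΔM = M_A − M_B = 10.536 − (10.911) = -0.375; smaller M is more luminous → Star A.
L ratio = 10^(0.4 |ΔM|) = 10^0.150 = 1.412

Star A is more luminous, by a factor of 1.41.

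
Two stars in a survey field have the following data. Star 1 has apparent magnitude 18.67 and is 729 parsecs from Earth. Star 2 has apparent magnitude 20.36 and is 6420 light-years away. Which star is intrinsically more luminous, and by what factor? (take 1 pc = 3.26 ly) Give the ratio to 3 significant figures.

Star 1: M = m − 5 log₁₀ d + 5 = 18.67 − 5·2.8627 + 5 = 9.356
Star 2: d = 6420 ly / 3.26 = 1969 pc
Star 2: M = m − 5 log₁₀ d + 5 = 20.36 − 5·3.2943 + 5 = 8.888
ΔM = M_1 − M_2 = 9.356 − (8.888) = 0.468; smaller M is more luminous → Star 2.
L ratio = 10^(0.4 |ΔM|) = 10^0.187 = 1.539

Star 2 is more luminous, by a factor of 1.54.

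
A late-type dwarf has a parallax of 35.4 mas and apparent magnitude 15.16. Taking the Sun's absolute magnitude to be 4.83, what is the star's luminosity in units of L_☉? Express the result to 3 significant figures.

d = 1/p = 1000/35.4 mas = 28.25 pc
M = m − 5 log₁₀ d + 5 = 15.16 − 5·1.4510 + 5 = 12.905
M − M_☉ = 12.905 − 4.83 = 8.075
L/L_☉ = 10^(−0.4 × 8.075) = 5.888×10^-4

L/L_☉ ≈ 5.89×10^-4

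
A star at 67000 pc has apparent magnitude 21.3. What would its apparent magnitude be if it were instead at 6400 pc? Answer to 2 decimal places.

Flux ∝ 1/d², so Δm = 5 log₁₀(d₂/d₁) = 5 log₁₀(6400/67000) = -5.099
m₂ = m₁ + Δm = 21.3 + (-5.099) = 16.201

m ≈ 16.20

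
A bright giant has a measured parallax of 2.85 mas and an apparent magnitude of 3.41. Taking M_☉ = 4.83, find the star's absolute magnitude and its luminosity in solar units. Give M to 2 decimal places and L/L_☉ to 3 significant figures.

M ≈ -4.32; L/L_☉ ≈ 4550

d = 1/p = 1000/2.85 mas = 350.9 pc
M = m − 5 log₁₀ d + 5 = 3.41 − 5·2.5452 + 5 = -4.316
M − M_☉ = -4.316 − 4.83 = -9.146
L/L_☉ = 10^(−0.4 × -9.146) = 4553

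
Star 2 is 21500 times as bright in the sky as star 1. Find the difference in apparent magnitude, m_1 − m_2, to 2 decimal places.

Pogson: Δm = −2.5 log₁₀(ratio) = −2.5 log₁₀(21500) = −2.5 × 4.3324 = -10.831
Star 2 is brighter so has the smaller magnitude: m_1 − m_2 is positive.

m_1 − m_2 ≈ 10.83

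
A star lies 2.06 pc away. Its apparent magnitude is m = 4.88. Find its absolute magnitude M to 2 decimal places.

M ≈ 8.31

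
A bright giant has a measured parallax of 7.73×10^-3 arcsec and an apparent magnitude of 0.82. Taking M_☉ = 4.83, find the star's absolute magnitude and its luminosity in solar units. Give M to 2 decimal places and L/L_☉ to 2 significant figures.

M ≈ -4.74; L/L_☉ ≈ 6700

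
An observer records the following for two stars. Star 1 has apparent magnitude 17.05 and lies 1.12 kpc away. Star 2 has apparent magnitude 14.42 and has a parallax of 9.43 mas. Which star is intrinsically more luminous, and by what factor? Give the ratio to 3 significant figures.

Star 1 is more luminous, by a factor of 9.90.

Star 1: d = 1.12 kpc = 1120 pc
Star 1: M = m − 5 log₁₀ d + 5 = 17.05 − 5·3.0492 + 5 = 6.804
Star 2: p = 9.43 mas = 9.43×10^-3″ → d = 1/p = 106.0 pc
Star 2: M = m − 5 log₁₀ d + 5 = 14.42 − 5·2.0255 + 5 = 9.293
ΔM = M_1 − M_2 = 6.804 − (9.293) = -2.489; smaller M is more luminous → Star 1.
L ratio = 10^(0.4 |ΔM|) = 10^0.995 = 9.896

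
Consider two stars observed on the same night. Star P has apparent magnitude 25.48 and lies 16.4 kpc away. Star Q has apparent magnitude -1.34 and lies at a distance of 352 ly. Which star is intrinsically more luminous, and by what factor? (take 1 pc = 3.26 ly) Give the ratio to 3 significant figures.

Star Q is more luminous, by a factor of 2.32×10^6.

Star P: d = 16.4 kpc = 16400 pc
Star P: M = m − 5 log₁₀ d + 5 = 25.48 − 5·4.2148 + 5 = 9.406
Star Q: d = 352 ly / 3.26 = 108.0 pc
Star Q: M = m − 5 log₁₀ d + 5 = -1.34 − 5·2.0333 + 5 = -6.507
ΔM = M_P − M_Q = 9.406 − (-6.507) = 15.912; smaller M is more luminous → Star Q.
L ratio = 10^(0.4 |ΔM|) = 10^6.365 = 2.317×10^6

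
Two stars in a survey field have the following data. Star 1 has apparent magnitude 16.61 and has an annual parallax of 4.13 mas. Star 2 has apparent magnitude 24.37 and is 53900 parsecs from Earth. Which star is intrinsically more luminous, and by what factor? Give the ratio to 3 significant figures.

Star 1: p = 4.13 mas = 4.13×10^-3″ → d = 1/p = 242.1 pc
Star 1: M = m − 5 log₁₀ d + 5 = 16.61 − 5·2.3840 + 5 = 9.690
Star 2: M = m − 5 log₁₀ d + 5 = 24.37 − 5·4.7316 + 5 = 5.712
ΔM = M_1 − M_2 = 9.690 − (5.712) = 3.978; smaller M is more luminous → Star 2.
L ratio = 10^(0.4 |ΔM|) = 10^1.591 = 39.00

Star 2 is more luminous, by a factor of 39.0.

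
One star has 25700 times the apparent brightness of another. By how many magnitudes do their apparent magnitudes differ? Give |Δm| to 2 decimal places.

Pogson: Δm = −2.5 log₁₀(ratio) = −2.5 log₁₀(25700) = −2.5 × 4.4099 = -11.025

|Δm| ≈ 11.02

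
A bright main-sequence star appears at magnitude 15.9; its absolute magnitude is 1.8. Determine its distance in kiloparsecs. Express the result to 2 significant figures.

d ≈ 6.6 kpc

μ = m − M = 14.100
m − M = 5 log₁₀ d − 5
log₁₀ d = (m − M)/5 + 1 = 3.8200
d = 10^3.8200 = 6607 pc
= 6.607 kpc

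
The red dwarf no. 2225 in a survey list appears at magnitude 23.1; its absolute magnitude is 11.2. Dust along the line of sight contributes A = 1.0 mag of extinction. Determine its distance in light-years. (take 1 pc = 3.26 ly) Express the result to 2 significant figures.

d ≈ 4900 ly

m − M = 5 log₁₀(d/10 pc) + A  ⇒  23.1 − (11.2) − 1.0 = 5 log₁₀(d/10)
10.900 = 5 log₁₀(d/10)
log₁₀ d = (m − M − A)/5 + 1 = 3.1800
d = 10^3.1800 = 1514 pc
= 4934 ly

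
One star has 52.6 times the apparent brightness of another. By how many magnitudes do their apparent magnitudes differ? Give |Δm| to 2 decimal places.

|Δm| ≈ 4.30

Pogson: Δm = −2.5 log₁₀(ratio) = −2.5 log₁₀(52.6) = −2.5 × 1.7210 = -4.302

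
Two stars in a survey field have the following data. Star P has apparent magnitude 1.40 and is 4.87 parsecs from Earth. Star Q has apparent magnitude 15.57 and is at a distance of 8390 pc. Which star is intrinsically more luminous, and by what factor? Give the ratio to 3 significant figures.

Star P: M = m − 5 log₁₀ d + 5 = 1.40 − 5·0.6875 + 5 = 2.962
Star Q: M = m − 5 log₁₀ d + 5 = 15.57 − 5·3.9238 + 5 = 0.951
ΔM = M_P − M_Q = 2.962 − (0.951) = 2.011; smaller M is more luminous → Star Q.
L ratio = 10^(0.4 |ΔM|) = 10^0.804 = 6.375

Star Q is more luminous, by a factor of 6.37.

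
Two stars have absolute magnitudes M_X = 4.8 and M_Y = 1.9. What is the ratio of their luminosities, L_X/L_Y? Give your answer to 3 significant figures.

L_X/L_Y ≈ 0.0692

ΔM = M_X − M_Y = 2.9
L_X/L_Y = 10^(−0.4 ΔM) = 10^-1.160 = 0.06918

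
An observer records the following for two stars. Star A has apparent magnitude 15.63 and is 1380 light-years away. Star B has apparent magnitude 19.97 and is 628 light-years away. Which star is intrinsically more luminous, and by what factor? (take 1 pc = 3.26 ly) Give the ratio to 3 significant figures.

Star A: d = 1380 ly / 3.26 = 423.3 pc
Star A: M = m − 5 log₁₀ d + 5 = 15.63 − 5·2.6267 + 5 = 7.497
Star B: d = 628 ly / 3.26 = 192.6 pc
Star B: M = m − 5 log₁₀ d + 5 = 19.97 − 5·2.2847 + 5 = 13.546
ΔM = M_A − M_B = 7.497 − (13.546) = -6.050; smaller M is more luminous → Star A.
L ratio = 10^(0.4 |ΔM|) = 10^2.420 = 262.9

Star A is more luminous, by a factor of 263.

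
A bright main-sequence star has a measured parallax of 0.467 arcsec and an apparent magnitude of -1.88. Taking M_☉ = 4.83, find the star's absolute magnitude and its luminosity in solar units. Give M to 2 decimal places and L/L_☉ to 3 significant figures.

d = 1/p = 1/0.467″ = 2.141 pc
M = m − 5 log₁₀ d + 5 = -1.88 − 5·0.3307 + 5 = 1.467
M − M_☉ = 1.467 − 4.83 = -3.363
L/L_☉ = 10^(−0.4 × -3.363) = 22.15

M ≈ 1.47; L/L_☉ ≈ 22.1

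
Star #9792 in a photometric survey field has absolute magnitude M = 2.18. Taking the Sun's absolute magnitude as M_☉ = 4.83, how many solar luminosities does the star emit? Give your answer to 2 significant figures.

L/L_☉ ≈ 11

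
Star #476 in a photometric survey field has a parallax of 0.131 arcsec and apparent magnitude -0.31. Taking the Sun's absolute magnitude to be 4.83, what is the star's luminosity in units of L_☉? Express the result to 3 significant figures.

d = 1/p = 1/0.131″ = 7.634 pc
M = m − 5 log₁₀ d + 5 = -0.31 − 5·0.8827 + 5 = 0.276
M − M_☉ = 0.276 − 4.83 = -4.554
L/L_☉ = 10^(−0.4 × -4.554) = 66.29

L/L_☉ ≈ 66.3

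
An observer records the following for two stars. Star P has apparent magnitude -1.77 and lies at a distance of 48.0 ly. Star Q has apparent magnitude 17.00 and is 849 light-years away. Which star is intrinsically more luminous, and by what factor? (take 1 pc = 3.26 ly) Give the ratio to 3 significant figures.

Star P is more luminous, by a factor of 103000.

Star P: d = 48.0 ly / 3.26 = 14.72 pc
Star P: M = m − 5 log₁₀ d + 5 = -1.77 − 5·1.1680 + 5 = -2.610
Star Q: d = 849 ly / 3.26 = 260.4 pc
Star Q: M = m − 5 log₁₀ d + 5 = 17.00 − 5·2.4157 + 5 = 9.922
ΔM = M_P − M_Q = -2.610 − (9.922) = -12.532; smaller M is more luminous → Star P.
L ratio = 10^(0.4 |ΔM|) = 10^5.013 = 103000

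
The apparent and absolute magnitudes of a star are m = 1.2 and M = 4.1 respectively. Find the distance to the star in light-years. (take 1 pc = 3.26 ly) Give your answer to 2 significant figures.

μ = m − M = -2.900
m − M = 5 log₁₀ d − 5
log₁₀ d = (m − M)/5 + 1 = 0.4200
d = 10^0.4200 = 2.630 pc
= 8.575 ly

d ≈ 8.6 ly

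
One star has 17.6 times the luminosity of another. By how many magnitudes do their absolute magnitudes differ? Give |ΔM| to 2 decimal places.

Pogson: ΔM = −2.5 log₁₀(ratio) = −2.5 log₁₀(17.6) = −2.5 × 1.2455 = -3.114

|ΔM| ≈ 3.11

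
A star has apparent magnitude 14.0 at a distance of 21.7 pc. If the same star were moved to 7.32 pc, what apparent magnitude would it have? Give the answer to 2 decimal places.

m ≈ 11.64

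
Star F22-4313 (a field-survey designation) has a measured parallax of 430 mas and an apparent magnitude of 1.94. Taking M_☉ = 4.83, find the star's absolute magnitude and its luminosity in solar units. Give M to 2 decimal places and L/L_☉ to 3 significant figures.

d = 1/p = 1000/430 mas = 2.326 pc
M = m − 5 log₁₀ d + 5 = 1.94 − 5·0.3665 + 5 = 5.107
M − M_☉ = 5.107 − 4.83 = 0.277
L/L_☉ = 10^(−0.4 × 0.277) = 0.7746

M ≈ 5.11; L/L_☉ ≈ 0.775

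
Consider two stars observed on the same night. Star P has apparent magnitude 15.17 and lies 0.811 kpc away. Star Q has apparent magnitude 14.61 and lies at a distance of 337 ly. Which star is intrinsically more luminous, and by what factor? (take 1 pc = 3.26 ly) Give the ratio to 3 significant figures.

Star P: d = 0.811 kpc = 811.0 pc
Star P: M = m − 5 log₁₀ d + 5 = 15.17 − 5·2.9090 + 5 = 5.625
Star Q: d = 337 ly / 3.26 = 103.4 pc
Star Q: M = m − 5 log₁₀ d + 5 = 14.61 − 5·2.0144 + 5 = 9.538
ΔM = M_P − M_Q = 5.625 − (9.538) = -3.913; smaller M is more luminous → Star P.
L ratio = 10^(0.4 |ΔM|) = 10^1.565 = 36.75

Star P is more luminous, by a factor of 36.7.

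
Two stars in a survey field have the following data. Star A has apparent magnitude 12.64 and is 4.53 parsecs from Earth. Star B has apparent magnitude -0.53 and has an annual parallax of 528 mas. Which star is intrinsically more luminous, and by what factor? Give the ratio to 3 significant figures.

Star B is more luminous, by a factor of 32400.

Star A: M = m − 5 log₁₀ d + 5 = 12.64 − 5·0.6561 + 5 = 14.360
Star B: p = 528 mas = 0.528″ → d = 1/p = 1.894 pc
Star B: M = m − 5 log₁₀ d + 5 = -0.53 − 5·0.2774 + 5 = 3.083
ΔM = M_A − M_B = 14.360 − (3.083) = 11.276; smaller M is more luminous → Star B.
L ratio = 10^(0.4 |ΔM|) = 10^4.511 = 32400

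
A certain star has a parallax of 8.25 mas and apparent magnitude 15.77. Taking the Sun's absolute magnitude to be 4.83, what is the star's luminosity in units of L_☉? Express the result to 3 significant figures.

d = 1/p = 1000/8.25 mas = 121.2 pc
M = m − 5 log₁₀ d + 5 = 15.77 − 5·2.0835 + 5 = 10.352
M − M_☉ = 10.352 − 4.83 = 5.522
L/L_☉ = 10^(−0.4 × 5.522) = 6.181×10^-3

L/L_☉ ≈ 6.18×10^-3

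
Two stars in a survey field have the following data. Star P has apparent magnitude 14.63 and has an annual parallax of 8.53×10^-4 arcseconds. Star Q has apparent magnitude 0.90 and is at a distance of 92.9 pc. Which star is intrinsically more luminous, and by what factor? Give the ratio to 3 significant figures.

Star P: d = 1/p = 1/8.53×10^-4″ = 1172 pc
Star P: M = m − 5 log₁₀ d + 5 = 14.63 − 5·3.0691 + 5 = 4.285
Star Q: M = m − 5 log₁₀ d + 5 = 0.90 − 5·1.9680 + 5 = -3.940
ΔM = M_P − M_Q = 4.285 − (-3.940) = 8.225; smaller M is more luminous → Star Q.
L ratio = 10^(0.4 |ΔM|) = 10^3.290 = 1950

Star Q is more luminous, by a factor of 1950.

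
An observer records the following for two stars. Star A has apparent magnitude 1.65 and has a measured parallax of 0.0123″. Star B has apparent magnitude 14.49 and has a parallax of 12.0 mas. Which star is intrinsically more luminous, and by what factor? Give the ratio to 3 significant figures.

Star A is more luminous, by a factor of 130000.

Star A: d = 1/p = 1/0.0123″ = 81.30 pc
Star A: M = m − 5 log₁₀ d + 5 = 1.65 − 5·1.9101 + 5 = -2.900
Star B: p = 12.0 mas = 0.0120″ → d = 1/p = 83.33 pc
Star B: M = m − 5 log₁₀ d + 5 = 14.49 − 5·1.9208 + 5 = 9.886
ΔM = M_A − M_B = -2.900 − (9.886) = -12.786; smaller M is more luminous → Star A.
L ratio = 10^(0.4 |ΔM|) = 10^5.115 = 130200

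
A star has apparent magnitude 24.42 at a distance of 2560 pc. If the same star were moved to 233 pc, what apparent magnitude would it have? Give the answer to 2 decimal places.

Flux ∝ 1/d², so Δm = 5 log₁₀(d₂/d₁) = 5 log₁₀(233/2560) = -5.204
m₂ = m₁ + Δm = 24.42 + (-5.204) = 19.216

m ≈ 19.22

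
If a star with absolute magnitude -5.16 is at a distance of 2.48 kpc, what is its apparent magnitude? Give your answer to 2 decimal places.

d = 2.48 kpc = 2480 pc
m = M + 5 log₁₀ d − 5 = -5.16 + 5·3.3945 − 5 = 6.812

m ≈ 6.81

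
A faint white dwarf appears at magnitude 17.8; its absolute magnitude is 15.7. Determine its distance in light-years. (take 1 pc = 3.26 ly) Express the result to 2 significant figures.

d ≈ 86 ly

μ = m − M = 2.100
m − M = 5 log₁₀ d − 5
log₁₀ d = (m − M)/5 + 1 = 1.4200
d = 10^1.4200 = 26.30 pc
= 85.75 ly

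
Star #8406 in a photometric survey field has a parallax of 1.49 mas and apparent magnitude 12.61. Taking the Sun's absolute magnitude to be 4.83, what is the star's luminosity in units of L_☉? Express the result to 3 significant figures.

L/L_☉ ≈ 3.48

d = 1/p = 1000/1.49 mas = 671.1 pc
M = m − 5 log₁₀ d + 5 = 12.61 − 5·2.8268 + 5 = 3.476
M − M_☉ = 3.476 − 4.83 = -1.354
L/L_☉ = 10^(−0.4 × -1.354) = 3.480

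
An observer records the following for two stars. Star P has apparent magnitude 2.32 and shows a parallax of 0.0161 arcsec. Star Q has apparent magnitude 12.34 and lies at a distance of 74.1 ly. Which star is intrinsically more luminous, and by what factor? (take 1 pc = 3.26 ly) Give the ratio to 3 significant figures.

Star P: d = 1/p = 1/0.0161″ = 62.11 pc
Star P: M = m − 5 log₁₀ d + 5 = 2.32 − 5·1.7932 + 5 = -1.646
Star Q: d = 74.1 ly / 3.26 = 22.73 pc
Star Q: M = m − 5 log₁₀ d + 5 = 12.34 − 5·1.3566 + 5 = 10.557
ΔM = M_P − M_Q = -1.646 − (10.557) = -12.203; smaller M is more luminous → Star P.
L ratio = 10^(0.4 |ΔM|) = 10^4.881 = 76060

Star P is more luminous, by a factor of 76100.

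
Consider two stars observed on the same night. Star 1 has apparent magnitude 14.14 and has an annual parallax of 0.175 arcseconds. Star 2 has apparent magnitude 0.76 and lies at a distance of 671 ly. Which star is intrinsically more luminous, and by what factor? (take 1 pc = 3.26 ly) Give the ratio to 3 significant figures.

Star 2 is more luminous, by a factor of 2.92×10^8.

Star 1: d = 1/p = 1/0.175″ = 5.714 pc
Star 1: M = m − 5 log₁₀ d + 5 = 14.14 − 5·0.7570 + 5 = 15.355
Star 2: d = 671 ly / 3.26 = 205.8 pc
Star 2: M = m − 5 log₁₀ d + 5 = 0.76 − 5·2.3135 + 5 = -5.808
ΔM = M_1 − M_2 = 15.355 − (-5.808) = 21.163; smaller M is more luminous → Star 2.
L ratio = 10^(0.4 |ΔM|) = 10^8.465 = 2.918×10^8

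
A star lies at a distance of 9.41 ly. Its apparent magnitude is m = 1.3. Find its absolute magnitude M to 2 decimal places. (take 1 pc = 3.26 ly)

M ≈ 4.00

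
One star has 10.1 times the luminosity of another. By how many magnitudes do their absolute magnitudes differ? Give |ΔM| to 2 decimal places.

Pogson: ΔM = −2.5 log₁₀(ratio) = −2.5 log₁₀(10.1) = −2.5 × 1.0043 = -2.511

|ΔM| ≈ 2.51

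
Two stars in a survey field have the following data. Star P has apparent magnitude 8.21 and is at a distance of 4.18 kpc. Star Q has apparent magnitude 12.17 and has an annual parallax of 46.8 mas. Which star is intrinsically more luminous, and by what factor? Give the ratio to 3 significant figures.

Star P is more luminous, by a factor of 1.47×10^6.

Star P: d = 4.18 kpc = 4180 pc
Star P: M = m − 5 log₁₀ d + 5 = 8.21 − 5·3.6212 + 5 = -4.896
Star Q: p = 46.8 mas = 0.0468″ → d = 1/p = 21.37 pc
Star Q: M = m − 5 log₁₀ d + 5 = 12.17 − 5·1.3298 + 5 = 10.521
ΔM = M_P − M_Q = -4.896 − (10.521) = -15.417; smaller M is more luminous → Star P.
L ratio = 10^(0.4 |ΔM|) = 10^6.167 = 1.468×10^6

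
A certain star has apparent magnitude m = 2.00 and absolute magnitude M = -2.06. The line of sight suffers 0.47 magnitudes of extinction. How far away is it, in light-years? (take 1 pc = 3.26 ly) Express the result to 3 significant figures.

d ≈ 170 ly

m − M = 5 log₁₀(d/10 pc) + A  ⇒  2.00 − (-2.06) − 0.47 = 5 log₁₀(d/10)
3.590 = 5 log₁₀(d/10)
log₁₀ d = (m − M − A)/5 + 1 = 1.7180
d = 10^1.7180 = 52.24 pc
= 170.3 ly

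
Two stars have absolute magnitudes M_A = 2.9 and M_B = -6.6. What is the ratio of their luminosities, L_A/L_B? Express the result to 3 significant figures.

L_A/L_B ≈ 1.58×10^-4

ΔM = M_A − M_B = 9.5
L_A/L_B = 10^(−0.4 ΔM) = 10^-3.800 = 1.585×10^-4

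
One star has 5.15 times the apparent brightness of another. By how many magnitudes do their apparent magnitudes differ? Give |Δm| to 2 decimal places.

|Δm| ≈ 1.78

Pogson: Δm = −2.5 log₁₀(ratio) = −2.5 log₁₀(5.15) = −2.5 × 0.7118 = -1.780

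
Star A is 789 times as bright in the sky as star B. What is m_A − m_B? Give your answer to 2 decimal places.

m_A − m_B ≈ -7.24

Pogson: Δm = −2.5 log₁₀(ratio) = −2.5 log₁₀(789) = −2.5 × 2.8971 = -7.243
Star A is brighter, so it has the smaller magnitude: the difference is negative.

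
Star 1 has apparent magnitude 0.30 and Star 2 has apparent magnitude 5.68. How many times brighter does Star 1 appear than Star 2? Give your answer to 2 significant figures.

Magnitude difference = -5.38
Flux ratio = 10^(−0.4 Δm) = 10^(−0.4 × -5.38) = 10^2.152 = 141.9

140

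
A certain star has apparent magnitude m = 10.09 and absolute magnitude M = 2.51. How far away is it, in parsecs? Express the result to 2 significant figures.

μ = m − M = 7.580
m − M = 5 log₁₀ d − 5
log₁₀ d = (m − M)/5 + 1 = 2.5160
d = 10^2.5160 = 328.1 pc

d ≈ 330 pc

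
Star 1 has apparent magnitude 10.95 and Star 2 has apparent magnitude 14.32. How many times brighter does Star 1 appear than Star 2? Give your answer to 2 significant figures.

Magnitude difference = -3.37
Flux ratio = 10^(−0.4 Δm) = 10^(−0.4 × -3.37) = 10^1.348 = 22.28

22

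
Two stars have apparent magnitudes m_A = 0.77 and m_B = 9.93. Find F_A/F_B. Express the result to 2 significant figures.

Δm = 0.77 − (9.93) = -9.16
Flux ratio = 10^(−0.4 Δm) = 10^(−0.4 × -9.16) = 10^3.664 = 4613

F_A/F_B ≈ 4600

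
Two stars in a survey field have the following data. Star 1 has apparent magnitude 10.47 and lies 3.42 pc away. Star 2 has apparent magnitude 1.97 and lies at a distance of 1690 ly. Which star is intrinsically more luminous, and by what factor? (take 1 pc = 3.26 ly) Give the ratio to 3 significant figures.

Star 2 is more luminous, by a factor of 5.77×10^7.

Star 1: M = m − 5 log₁₀ d + 5 = 10.47 − 5·0.5340 + 5 = 12.800
Star 2: d = 1690 ly / 3.26 = 518.4 pc
Star 2: M = m − 5 log₁₀ d + 5 = 1.97 − 5·2.7147 + 5 = -6.603
ΔM = M_1 − M_2 = 12.800 − (-6.603) = 19.403; smaller M is more luminous → Star 2.
L ratio = 10^(0.4 |ΔM|) = 10^7.761 = 5.771×10^7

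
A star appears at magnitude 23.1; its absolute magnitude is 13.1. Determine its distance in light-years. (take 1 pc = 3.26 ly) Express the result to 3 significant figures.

d ≈ 3260 ly

Distance modulus: m − M = 23.1 − (13.1) = 10.000
m − M = 5 log₁₀ d − 5
log₁₀ d = (m − M)/5 + 1 = 3.0000
d = 10^3.0000 = 1000 pc
= 3260 ly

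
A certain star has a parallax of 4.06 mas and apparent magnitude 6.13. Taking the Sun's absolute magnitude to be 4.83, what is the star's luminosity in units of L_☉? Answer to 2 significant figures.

d = 1/p = 1000/4.06 mas = 246.3 pc
M = m − 5 log₁₀ d + 5 = 6.13 − 5·2.3915 + 5 = -0.827
M − M_☉ = -0.827 − 4.83 = -5.657
L/L_☉ = 10^(−0.4 × -5.657) = 183.2

L/L_☉ ≈ 180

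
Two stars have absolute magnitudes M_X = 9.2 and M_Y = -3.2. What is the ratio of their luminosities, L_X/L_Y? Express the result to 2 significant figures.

ΔM = M_X − M_Y = 12.4
L_X/L_Y = 10^(−0.4 ΔM) = 10^-4.960 = 1.096×10^-5

L_X/L_Y ≈ 1.1×10^-5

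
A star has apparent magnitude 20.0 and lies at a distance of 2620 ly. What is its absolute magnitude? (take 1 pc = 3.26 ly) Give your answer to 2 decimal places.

M ≈ 10.47

d = 2620 ly / 3.26 = 803.7 pc
5 log₁₀(d/10 pc) = 5 log₁₀(803.7) − 5 = 9.525
M = m − 5 log₁₀(d/10) = 20.0 − 9.525 = 10.475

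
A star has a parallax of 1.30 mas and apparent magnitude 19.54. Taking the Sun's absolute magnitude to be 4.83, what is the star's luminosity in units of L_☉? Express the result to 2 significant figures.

L/L_☉ ≈ 7.7×10^-3

d = 1/p = 1000/1.30 mas = 769.2 pc
M = m − 5 log₁₀ d + 5 = 19.54 − 5·2.8861 + 5 = 10.110
M − M_☉ = 10.110 − 4.83 = 5.280
L/L_☉ = 10^(−0.4 × 5.280) = 7.729×10^-3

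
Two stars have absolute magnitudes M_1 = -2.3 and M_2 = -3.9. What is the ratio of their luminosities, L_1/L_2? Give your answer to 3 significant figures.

ΔM = M_1 − M_2 = 1.6
L_1/L_2 = 10^(−0.4 ΔM) = 10^-0.640 = 0.2291

L_1/L_2 ≈ 0.229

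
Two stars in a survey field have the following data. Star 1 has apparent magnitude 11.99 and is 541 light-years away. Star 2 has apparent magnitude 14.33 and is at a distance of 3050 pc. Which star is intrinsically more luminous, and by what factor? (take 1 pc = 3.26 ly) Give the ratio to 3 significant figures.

Star 2 is more luminous, by a factor of 39.1.

Star 1: d = 541 ly / 3.26 = 166.0 pc
Star 1: M = m − 5 log₁₀ d + 5 = 11.99 − 5·2.2200 + 5 = 5.890
Star 2: M = m − 5 log₁₀ d + 5 = 14.33 − 5·3.4843 + 5 = 1.909
ΔM = M_1 − M_2 = 5.890 − (1.909) = 3.982; smaller M is more luminous → Star 2.
L ratio = 10^(0.4 |ΔM|) = 10^1.593 = 39.14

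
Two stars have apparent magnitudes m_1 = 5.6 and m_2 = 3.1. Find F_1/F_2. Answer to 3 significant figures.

F_1/F_2 ≈ 0.100

Δm = 5.6 − (3.1) = 2.5
Flux ratio = 10^(−0.4 Δm) = 10^(−0.4 × 2.5) = 10^-1.000 = 0.1000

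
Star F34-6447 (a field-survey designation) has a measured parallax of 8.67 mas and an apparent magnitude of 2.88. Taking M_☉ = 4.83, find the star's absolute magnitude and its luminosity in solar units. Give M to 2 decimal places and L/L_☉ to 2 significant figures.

d = 1/p = 1000/8.67 mas = 115.3 pc
M = m − 5 log₁₀ d + 5 = 2.88 − 5·2.0620 + 5 = -2.430
M − M_☉ = -2.430 − 4.83 = -7.260
L/L_☉ = 10^(−0.4 × -7.260) = 801.6

M ≈ -2.43; L/L_☉ ≈ 800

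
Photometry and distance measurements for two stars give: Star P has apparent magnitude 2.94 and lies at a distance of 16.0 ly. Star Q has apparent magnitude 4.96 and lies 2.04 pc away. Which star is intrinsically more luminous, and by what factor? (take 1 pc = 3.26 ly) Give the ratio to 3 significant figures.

Star P: d = 16.0 ly / 3.26 = 4.908 pc
Star P: M = m − 5 log₁₀ d + 5 = 2.94 − 5·0.6909 + 5 = 4.485
Star Q: M = m − 5 log₁₀ d + 5 = 4.96 − 5·0.3096 + 5 = 8.412
ΔM = M_P − M_Q = 4.485 − (8.412) = -3.926; smaller M is more luminous → Star P.
L ratio = 10^(0.4 |ΔM|) = 10^1.571 = 37.20

Star P is more luminous, by a factor of 37.2.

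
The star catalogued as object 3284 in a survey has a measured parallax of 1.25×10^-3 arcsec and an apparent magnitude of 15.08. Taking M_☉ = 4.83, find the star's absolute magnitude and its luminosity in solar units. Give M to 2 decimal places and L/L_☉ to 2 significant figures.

d = 1/p = 1/1.25×10^-3″ = 800.0 pc
M = m − 5 log₁₀ d + 5 = 15.08 − 5·2.9031 + 5 = 5.565
M − M_☉ = 5.565 − 4.83 = 0.735
L/L_☉ = 10^(−0.4 × 0.735) = 0.5084

M ≈ 5.56; L/L_☉ ≈ 0.51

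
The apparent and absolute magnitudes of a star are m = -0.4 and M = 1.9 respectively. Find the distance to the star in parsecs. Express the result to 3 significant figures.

μ = m − M = -2.300
m − M = 5 log₁₀ d − 5
log₁₀ d = (m − M)/5 + 1 = 0.5400
d = 10^0.5400 = 3.467 pc

d ≈ 3.47 pc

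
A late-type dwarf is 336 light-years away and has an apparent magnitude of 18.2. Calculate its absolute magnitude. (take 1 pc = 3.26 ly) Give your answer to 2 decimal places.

d = 336 ly / 3.26 = 103.1 pc
5 log₁₀(d/10 pc) = 5 log₁₀(103.1) − 5 = 5.066
M = m − 5 log₁₀(d/10) = 18.2 − 5.066 = 13.134

M ≈ 13.13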